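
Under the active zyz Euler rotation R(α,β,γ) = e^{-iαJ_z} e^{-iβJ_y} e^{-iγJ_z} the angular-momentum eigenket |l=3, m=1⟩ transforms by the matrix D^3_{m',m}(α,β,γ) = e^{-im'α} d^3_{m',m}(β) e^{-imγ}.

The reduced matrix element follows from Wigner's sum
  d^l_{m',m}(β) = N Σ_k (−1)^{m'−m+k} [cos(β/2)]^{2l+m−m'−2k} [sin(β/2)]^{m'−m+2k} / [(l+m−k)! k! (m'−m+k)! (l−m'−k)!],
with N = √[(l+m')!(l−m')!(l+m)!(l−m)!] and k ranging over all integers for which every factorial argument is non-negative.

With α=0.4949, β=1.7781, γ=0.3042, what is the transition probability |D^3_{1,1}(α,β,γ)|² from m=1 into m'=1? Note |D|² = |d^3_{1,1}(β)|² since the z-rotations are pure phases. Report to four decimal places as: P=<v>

D^3_{1,1}(0.4949,1.7781,0.3042) = e^{-i·1·0.4949}·d^3_{1,1}(1.7781)·e^{-i·1·0.3042}. Compute d first:
Half-angle: c=0.630150, s=0.776473. N=√(24·2·24·2)=48.000000
k∈{0,1,2} keeps every argument non-negative
  k=0: (−1)^0·48.0000/(48)·0.6301^6·0.7765^0 = +0.062613
  k=1: (−1)^1·48.0000/(6)·0.6301^4·0.7765^2 = -0.760534
  k=2: (−1)^2·48.0000/(8)·0.6301^2·0.7765^4 = +0.866055
d^3_{1,1}(1.7781) = +0.062613 -0.760534 +0.866055 = +0.168134
|D^3_{1,1}|² = |d^3_{1,1}(β)|² = (+0.168134)² = 0.028269 (the z-rotation phases have unit modulus)

P=0.0283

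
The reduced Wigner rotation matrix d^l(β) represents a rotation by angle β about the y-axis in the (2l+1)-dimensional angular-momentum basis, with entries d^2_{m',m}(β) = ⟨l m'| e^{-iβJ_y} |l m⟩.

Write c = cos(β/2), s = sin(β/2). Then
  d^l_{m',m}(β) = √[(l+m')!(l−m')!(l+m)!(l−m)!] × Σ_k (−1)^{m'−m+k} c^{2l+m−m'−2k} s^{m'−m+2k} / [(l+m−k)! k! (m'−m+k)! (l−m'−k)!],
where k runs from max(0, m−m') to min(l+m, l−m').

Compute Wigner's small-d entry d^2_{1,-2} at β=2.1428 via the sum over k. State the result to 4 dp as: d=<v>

d=-0.6480

d^2_{1,-2}(β=2.1428) via Wigner's sum:
With c≡cos(β/2)=0.478896 and s≡sin(β/2)=0.877872, N=[6·1·1·24]^{1/2}=12.000000
k∈{0} keeps every argument non-negative
  k=0: (−1)^3·12.0000/(6)·0.4789^1·0.8779^3 = -0.647984
d^2_{1,-2}(2.1428) = -0.647984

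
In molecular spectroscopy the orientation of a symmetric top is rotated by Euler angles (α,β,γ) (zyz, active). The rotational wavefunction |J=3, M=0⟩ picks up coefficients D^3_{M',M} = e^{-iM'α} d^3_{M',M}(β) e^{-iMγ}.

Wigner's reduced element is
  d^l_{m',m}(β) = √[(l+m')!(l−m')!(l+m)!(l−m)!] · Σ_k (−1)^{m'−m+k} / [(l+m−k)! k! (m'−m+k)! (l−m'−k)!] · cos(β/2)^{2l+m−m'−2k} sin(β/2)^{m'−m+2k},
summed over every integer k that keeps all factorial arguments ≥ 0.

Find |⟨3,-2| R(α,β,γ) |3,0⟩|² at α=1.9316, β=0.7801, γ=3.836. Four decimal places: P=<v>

P=0.2319

D^3_{-2,0}(1.9316,0.7801,3.836) = e^{-i·-2·1.9316}·d^3_{-2,0}(0.7801)·e^{-i·0·3.836}. Compute d first:
c=cos(0.7801/2)=0.924890, s=sin(0.7801/2)=0.380235; N=√[1·120·6·6]=65.726707
Admissible k: 2..3 (factorial args all ≥0)
  k=2: (−1)^0·65.7267/(12)·0.9249^4·0.3802^2 = +0.579461
  k=3: (−1)^1·65.7267/(12)·0.9249^2·0.3802^4 = -0.097937
d^3_{-2,0}(0.7801) = +0.579461 -0.097937 = +0.481524
|D^3_{-2,0}|² = |d^3_{-2,0}(β)|² = (+0.481524)² = 0.231865 (the z-rotation phases have unit modulus)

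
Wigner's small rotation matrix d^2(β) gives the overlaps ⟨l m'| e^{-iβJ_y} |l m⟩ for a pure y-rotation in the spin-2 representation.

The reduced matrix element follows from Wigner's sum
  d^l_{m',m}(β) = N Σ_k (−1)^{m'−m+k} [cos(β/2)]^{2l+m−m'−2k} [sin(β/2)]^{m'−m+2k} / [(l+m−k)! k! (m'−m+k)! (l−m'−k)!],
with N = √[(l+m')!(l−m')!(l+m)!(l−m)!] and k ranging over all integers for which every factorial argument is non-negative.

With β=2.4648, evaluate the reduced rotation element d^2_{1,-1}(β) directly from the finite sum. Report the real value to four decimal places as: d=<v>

d=-0.4975

d^2_{1,-1}(β=2.4648) via Wigner's sum:
With c≡cos(β/2)=0.331975 and s≡sin(β/2)=0.943288, N=[6·1·1·6]^{1/2}=6.000000
Admissible k: 0..1 (factorial args all ≥0)
  k=0: (−1)^2·6.0000/(2)·0.3320^2·0.9433^2 = +0.294185
  k=1: (−1)^3·6.0000/(6)·0.3320^0·0.9433^4 = -0.791731
d^2_{1,-1}(2.4648) = +0.294185 -0.791731 = -0.497546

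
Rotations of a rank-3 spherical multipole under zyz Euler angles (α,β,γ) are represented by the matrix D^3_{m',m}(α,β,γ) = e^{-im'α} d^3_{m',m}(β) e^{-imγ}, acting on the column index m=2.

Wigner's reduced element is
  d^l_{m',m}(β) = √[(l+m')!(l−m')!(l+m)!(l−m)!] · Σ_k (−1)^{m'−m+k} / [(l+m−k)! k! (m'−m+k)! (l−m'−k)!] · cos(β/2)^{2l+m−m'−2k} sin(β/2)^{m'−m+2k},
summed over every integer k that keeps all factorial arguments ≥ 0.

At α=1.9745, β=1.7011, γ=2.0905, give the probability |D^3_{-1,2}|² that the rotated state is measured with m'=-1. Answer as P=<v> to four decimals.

P=0.0730

First d^3_{-1,2}(β=1.7011), then the phase factors e^{-i(-1)α} and e^{-i(2)γ}:
c=cos(1.7011/2)=0.659570, s=sin(1.7011/2)=0.751643; N=√[2·24·120·1]=75.894664
k∈{3,4} keeps every argument non-negative
  k=3: (−1)^0·75.8947/(12)·0.6596^3·0.7516^3 = +0.770633
  k=4: (−1)^1·75.8947/(24)·0.6596^1·0.7516^5 = -0.500403
d^3_{-1,2}(1.7011) = +0.770633 -0.500403 = +0.270230
|D^3_{-1,2}|² = |d^3_{-1,2}(β)|² = (+0.270230)² = 0.073024 (the z-rotation phases have unit modulus)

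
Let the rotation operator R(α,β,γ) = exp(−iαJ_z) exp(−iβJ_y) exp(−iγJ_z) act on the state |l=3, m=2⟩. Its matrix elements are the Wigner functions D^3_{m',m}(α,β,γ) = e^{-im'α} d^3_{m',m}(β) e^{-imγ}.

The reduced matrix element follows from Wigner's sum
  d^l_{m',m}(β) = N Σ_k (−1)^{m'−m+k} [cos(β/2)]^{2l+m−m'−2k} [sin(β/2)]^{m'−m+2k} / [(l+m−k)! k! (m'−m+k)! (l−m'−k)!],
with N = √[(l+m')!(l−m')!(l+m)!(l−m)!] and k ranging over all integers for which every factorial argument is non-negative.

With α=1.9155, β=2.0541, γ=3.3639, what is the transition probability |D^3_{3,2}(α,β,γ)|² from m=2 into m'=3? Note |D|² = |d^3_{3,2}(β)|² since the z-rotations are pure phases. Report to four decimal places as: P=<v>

P=0.0060

Split into d^3_{3,2}(β=2.0541) × two z-phases.
With c≡cos(β/2)=0.517346 and s≡sin(β/2)=0.855777, N=[720·1·120·1]^{1/2}=293.938769
k: max(0,(2)−(3))=0 … min(3+(2),3−(3))=0
  k=0: (−1)^1·293.9388/(120)·0.5173^5·0.8558^1 = -0.077685
d^3_{3,2}(2.0541) = -0.077685
|D^3_{3,2}|² = |d^3_{3,2}(β)|² = (-0.077685)² = 0.006035 (the z-rotation phases have unit modulus)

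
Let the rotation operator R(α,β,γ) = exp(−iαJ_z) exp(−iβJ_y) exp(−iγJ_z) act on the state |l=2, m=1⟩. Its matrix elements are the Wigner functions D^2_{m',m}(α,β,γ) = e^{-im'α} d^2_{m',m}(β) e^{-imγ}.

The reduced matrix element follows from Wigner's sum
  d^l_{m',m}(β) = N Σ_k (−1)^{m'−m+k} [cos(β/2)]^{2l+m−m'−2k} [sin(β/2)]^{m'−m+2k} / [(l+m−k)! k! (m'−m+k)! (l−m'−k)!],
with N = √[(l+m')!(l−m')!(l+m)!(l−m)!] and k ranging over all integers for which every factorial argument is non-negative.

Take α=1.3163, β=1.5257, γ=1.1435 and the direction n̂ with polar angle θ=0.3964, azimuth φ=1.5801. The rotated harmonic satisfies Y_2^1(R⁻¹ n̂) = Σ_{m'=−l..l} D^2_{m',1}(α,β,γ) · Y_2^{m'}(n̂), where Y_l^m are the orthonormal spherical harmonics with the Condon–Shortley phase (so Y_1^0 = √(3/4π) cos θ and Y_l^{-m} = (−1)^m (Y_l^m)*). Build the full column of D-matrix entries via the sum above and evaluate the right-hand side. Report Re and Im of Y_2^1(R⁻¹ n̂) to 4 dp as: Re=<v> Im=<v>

Re=0.0906 Im=-0.2767

Need the full column D^2_{m',1} for m'=−2..2 at α=1.3163, β=1.5257, γ=1.1435.
cos(β/2)=0.722870, sin(β/2)=0.690984
d^2_{-2,1}: single k=3 term ⇒ +0.476974;  D = +0.038924+0.475383i
d^2_{-1,1}: k∈[2..3] ⇒ +0.748476 -0.227968 = +0.520508;  D = +0.512756+0.089497i
d^2_{0,1}: k∈[1..2] ⇒ +0.639328 -0.584172 = +0.055157;  D = +0.022858-0.050197i
d^2_{1,1}: k∈[0..1] ⇒ +0.273049 -0.748476 = -0.475427;  D = +0.369143+0.299608i
d^2_{2,1}: single k=0 term ⇒ -0.522009;  D = +0.420407-0.309437i
Y_2^{m'}(θ=0.3964,φ=1.5801) and Σ D·Y over m':
  (+0.0389+0.4754i)·(-0.0576+0.0011i)  (+0.5128+0.0895i)·(-0.0026-0.2751i)  (+0.0229-0.0502i)·(+0.4897+0.0000i)  (+0.3691+0.2996i)·(+0.0026-0.2751i)  (+0.4204-0.3094i)·(-0.0576-0.0011i)
Y_2^1(R⁻¹ n̂) = +0.090598-0.276654i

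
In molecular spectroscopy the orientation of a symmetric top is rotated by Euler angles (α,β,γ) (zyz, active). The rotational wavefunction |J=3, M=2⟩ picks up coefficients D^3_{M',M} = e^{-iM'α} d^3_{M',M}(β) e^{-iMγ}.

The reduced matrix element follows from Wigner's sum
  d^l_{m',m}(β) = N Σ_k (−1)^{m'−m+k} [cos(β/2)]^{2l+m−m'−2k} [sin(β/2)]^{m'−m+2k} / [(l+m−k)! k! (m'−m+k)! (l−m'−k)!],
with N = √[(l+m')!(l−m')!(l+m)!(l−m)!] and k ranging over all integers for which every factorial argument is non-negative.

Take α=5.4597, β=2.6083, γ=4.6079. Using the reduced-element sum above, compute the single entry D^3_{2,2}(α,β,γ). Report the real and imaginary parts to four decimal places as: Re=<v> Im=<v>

Re=-0.0062 Im=0.0212

First d^3_{2,2}(β=2.6083), then the phase factors e^{-i(2)α} and e^{-i(2)γ}:
c=cos(2.6083/2)=0.263498, s=sin(2.6083/2)=0.964660; N=√[120·1·120·1]=120.000000
k: max(0,(2)−(2))=0 … min(3+(2),3−(2))=1
  k=0: (−1)^0·120.0000/(120)·0.2635^6·0.9647^0 = +0.000335
  k=1: (−1)^1·120.0000/(24)·0.2635^4·0.9647^2 = -0.022430
d^3_{2,2}(2.6083) = +0.000335 -0.022430 = -0.022095
Phases: e^{-i·(2)·5.4597}=-0.076101+0.997100i, e^{-i·(2)·4.6079}=-0.978243-0.207460i ⇒ D=-0.006215+0.021203i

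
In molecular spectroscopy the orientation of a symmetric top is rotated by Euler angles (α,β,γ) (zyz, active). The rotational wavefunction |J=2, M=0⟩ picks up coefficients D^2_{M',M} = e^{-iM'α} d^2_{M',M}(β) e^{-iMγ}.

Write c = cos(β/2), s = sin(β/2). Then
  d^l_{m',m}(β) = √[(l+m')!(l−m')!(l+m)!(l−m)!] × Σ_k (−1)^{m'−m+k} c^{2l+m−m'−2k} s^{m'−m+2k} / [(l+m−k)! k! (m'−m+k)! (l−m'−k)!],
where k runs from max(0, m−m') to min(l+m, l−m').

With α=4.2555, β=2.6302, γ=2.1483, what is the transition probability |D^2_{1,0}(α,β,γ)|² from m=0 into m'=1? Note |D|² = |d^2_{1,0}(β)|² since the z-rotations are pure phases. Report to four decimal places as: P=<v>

P=0.2732

First d^2_{1,0}(β=2.6302), then the phase factors e^{-i(1)α} and e^{-i(0)γ}:
c=cos(2.6302/2)=0.252919, s=sin(2.6302/2)=0.967487; N=√[6·1·2·2]=4.898979
Admissible k: 0..1 (factorial args all ≥0)
  k=0: (−1)^1·4.8990/(2)·0.2529^3·0.9675^1 = -0.038341
  k=1: (−1)^2·4.8990/(2)·0.2529^1·0.9675^3 = +0.561039
d^2_{1,0}(2.6302) = -0.038341 +0.561039 = +0.522698
|D^2_{1,0}|² = |d^2_{1,0}(β)|² = (+0.522698)² = 0.273213 (the z-rotation phases have unit modulus)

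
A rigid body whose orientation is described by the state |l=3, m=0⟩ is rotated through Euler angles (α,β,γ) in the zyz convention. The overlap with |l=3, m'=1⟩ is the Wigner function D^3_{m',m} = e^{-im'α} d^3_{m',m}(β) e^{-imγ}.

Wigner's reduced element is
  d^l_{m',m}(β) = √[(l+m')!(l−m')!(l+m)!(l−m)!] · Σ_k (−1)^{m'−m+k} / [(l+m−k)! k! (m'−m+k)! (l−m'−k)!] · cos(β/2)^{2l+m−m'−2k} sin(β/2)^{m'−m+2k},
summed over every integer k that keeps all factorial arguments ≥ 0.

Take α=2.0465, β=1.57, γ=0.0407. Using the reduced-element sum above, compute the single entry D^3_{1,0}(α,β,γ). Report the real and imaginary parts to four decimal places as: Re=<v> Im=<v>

First d^3_{1,0}(β=1.57), then the phase factors e^{-i(1)α} and e^{-i(0)γ}:
With c≡cos(β/2)=0.707388 and s≡sin(β/2)=0.706825, N=[24·2·6·6]^{1/2}=41.569219
k: max(0,(0)−(1))=0 … min(3+(0),3−(1))=2
  k=0: (−1)^1·41.5692/(12)·0.7074^5·0.7068^1 = -0.433702
  k=1: (−1)^2·41.5692/(4)·0.7074^3·0.7068^3 = +1.299037
  k=2: (−1)^3·41.5692/(12)·0.7074^1·0.7068^5 = -0.432323
d^3_{1,0}(1.57) = -0.433702 +1.299037 -0.432323 = +0.433011
Phases: e^{-i·(1)·2.0465}=-0.457964-0.888971i, e^{-i·(0)·0.0407}=+1.000000+0.000000i ⇒ D=-0.198304-0.384934i

Re=-0.1983 Im=-0.3849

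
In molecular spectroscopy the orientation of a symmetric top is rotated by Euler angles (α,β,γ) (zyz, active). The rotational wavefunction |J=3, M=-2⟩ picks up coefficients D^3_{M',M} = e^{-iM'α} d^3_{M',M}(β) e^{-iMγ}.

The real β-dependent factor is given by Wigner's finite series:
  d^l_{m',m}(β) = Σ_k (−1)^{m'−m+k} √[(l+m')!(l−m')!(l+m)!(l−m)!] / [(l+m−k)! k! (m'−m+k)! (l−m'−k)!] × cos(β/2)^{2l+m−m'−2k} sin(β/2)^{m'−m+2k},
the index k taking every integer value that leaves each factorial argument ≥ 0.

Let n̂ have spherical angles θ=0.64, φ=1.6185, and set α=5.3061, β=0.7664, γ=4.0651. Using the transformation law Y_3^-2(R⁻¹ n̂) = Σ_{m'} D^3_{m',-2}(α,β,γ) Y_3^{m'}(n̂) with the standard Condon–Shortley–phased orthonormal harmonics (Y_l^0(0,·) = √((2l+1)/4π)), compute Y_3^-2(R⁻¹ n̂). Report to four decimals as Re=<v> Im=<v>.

Need the full column D^3_{m',-2} for m'=−3..3 at α=5.3061, β=0.7664, γ=4.0651.
cos(β/2)=0.927473, sin(β/2)=0.373890
d^3_{-3,-2}: single k=1 term ⇒ +0.628530;  D = +0.293890-0.555588i
d^3_{-2,-2}: k∈[0..1] ⇒ +0.636513 -0.517206 = +0.119308;  D = +0.118623-0.012760i
d^3_{-1,-2}: k∈[0..1] ⇒ -0.811429 +0.263734 = -0.547695;  D = -0.353198-0.418594i
d^3_{0,-2}: k∈[0..1] ⇒ +0.566571 -0.092075 = +0.474496;  D = -0.129404+0.456510i
d^3_{1,-2}: k∈[0..1] ⇒ -0.263734 +0.021430 = -0.242304;  D = +0.230194-0.075644i
d^3_{2,-2}: k∈[0..1] ⇒ +0.084052 -0.002732 = +0.081320;  D = -0.064263-0.049833i
d^3_{3,-2}: single k=0 term ⇒ -0.016600;  D = -0.001093+0.016564i
Y_3^{m'}(θ=0.64,φ=1.6185) and Σ D·Y over m':
  (+0.2939-0.5556i)·(+0.0127+0.0880i)  (+0.1186-0.0128i)·(-0.2910+0.0279i)  (-0.3532-0.4186i)·(-0.0204-0.4274i)  (-0.1294+0.4565i)·(+0.0649+0.0000i)  (+0.2302-0.0756i)·(+0.0204-0.4274i)  (-0.0643-0.0498i)·(-0.2910-0.0279i)  (-0.0011+0.0166i)·(-0.0127+0.0880i)
Y_3^-2(R⁻¹ n̂) = -0.173415+0.130997i

Re=-0.1734 Im=0.1310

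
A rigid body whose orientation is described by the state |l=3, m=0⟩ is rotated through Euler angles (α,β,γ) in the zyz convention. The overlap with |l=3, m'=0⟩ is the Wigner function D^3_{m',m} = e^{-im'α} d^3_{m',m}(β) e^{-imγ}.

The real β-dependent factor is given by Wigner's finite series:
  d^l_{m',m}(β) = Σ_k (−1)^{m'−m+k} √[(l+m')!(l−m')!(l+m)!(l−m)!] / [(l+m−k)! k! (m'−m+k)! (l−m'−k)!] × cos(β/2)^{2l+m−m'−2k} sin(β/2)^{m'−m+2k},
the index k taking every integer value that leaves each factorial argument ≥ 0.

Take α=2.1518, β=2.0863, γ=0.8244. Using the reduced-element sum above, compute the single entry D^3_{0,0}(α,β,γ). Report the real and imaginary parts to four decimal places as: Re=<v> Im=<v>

Re=0.4400 Im=0.0000

Split into d^3_{0,0}(β=2.0863) × two z-phases.
c=cos(2.0863/2)=0.503501, s=sin(2.0863/2)=0.863995; N=√[6·6·6·6]=36.000000
The bounds max(0,m−m')=0 and min(l+m,l−m')=3 give 4 terms
  k=0: (−1)^0·36.0000/(36)·0.5035^6·0.8640^0 = +0.016293
  k=1: (−1)^1·36.0000/(4)·0.5035^4·0.8640^2 = -0.431784
  k=2: (−1)^2·36.0000/(4)·0.5035^2·0.8640^4 = +1.271415
  k=3: (−1)^3·36.0000/(36)·0.5035^0·0.8640^6 = -0.415974
d^3_{0,0}(2.0863) = +0.016293 -0.431784 +1.271415 -0.415974 = +0.439951
D = (+1.000000+0.000000i)·(+0.439951)·(+1.000000+0.000000i) = +0.439951+0.000000i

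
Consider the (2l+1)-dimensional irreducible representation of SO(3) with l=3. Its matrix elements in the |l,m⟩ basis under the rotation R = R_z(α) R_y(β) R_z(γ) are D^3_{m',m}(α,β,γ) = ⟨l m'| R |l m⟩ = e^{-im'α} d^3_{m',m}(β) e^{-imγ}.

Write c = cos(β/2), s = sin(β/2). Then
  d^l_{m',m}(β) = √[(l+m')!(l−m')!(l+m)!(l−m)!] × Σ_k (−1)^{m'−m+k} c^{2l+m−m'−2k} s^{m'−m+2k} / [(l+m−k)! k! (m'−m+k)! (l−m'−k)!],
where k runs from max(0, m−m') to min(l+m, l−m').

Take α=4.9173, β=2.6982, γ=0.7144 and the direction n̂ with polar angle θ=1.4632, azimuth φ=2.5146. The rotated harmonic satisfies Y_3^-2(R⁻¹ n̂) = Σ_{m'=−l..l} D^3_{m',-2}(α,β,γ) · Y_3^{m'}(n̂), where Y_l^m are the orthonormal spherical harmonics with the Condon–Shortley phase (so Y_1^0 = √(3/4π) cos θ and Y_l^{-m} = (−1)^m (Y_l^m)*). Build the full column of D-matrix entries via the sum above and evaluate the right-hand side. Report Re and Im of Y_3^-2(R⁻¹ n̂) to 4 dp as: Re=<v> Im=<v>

Need the full column D^3_{m',-2} for m'=−3..3 at α=4.9173, β=2.6982, γ=0.7144.
cos(β/2)=0.219885, sin(β/2)=0.975526
d^3_{-3,-2}: single k=1 term ⇒ +0.001228;  D = -0.001094-0.000559i
d^3_{-2,-2}: k∈[0..1] ⇒ +0.000113 -0.011123 = -0.011010;  D = -0.002914+0.010618i
d^3_{-1,-2}: k∈[0..1] ⇒ -0.001586 +0.062421 = +0.060835;  D = +0.060715+0.003825i
d^3_{0,-2}: k∈[0..1] ⇒ +0.012185 -0.239831 = -0.227647;  D = -0.032216-0.225355i
d^3_{1,-2}: k∈[0..1] ⇒ -0.062421 +0.614312 = +0.551891;  D = -0.519014+0.187638i
d^3_{2,-2}: k∈[0..1] ⇒ +0.218935 -0.861852 = -0.642917;  D = +0.337041+0.547491i
d^3_{3,-2}: single k=0 term ⇒ -0.475844;  D = -0.345979+0.326689i
Y_3^{m'}(θ=1.4632,φ=2.5146) and Σ D·Y over m':
  (-0.0011-0.0006i)·(+0.1252-0.3905i)  (-0.0029+0.0106i)·(+0.0338+0.1031i)  (+0.0607+0.0038i)·(+0.2452+0.1776i)  (-0.0322-0.2254i)·(-0.1179+0.0000i)  (-0.5190+0.1876i)·(-0.2452+0.1776i)  (+0.3370+0.5475i)·(+0.0338-0.1031i)  (-0.3460+0.3267i)·(-0.1252-0.3905i)
Y_3^-2(R⁻¹ n̂) = +0.349072-0.021533i

Re=0.3491 Im=-0.0215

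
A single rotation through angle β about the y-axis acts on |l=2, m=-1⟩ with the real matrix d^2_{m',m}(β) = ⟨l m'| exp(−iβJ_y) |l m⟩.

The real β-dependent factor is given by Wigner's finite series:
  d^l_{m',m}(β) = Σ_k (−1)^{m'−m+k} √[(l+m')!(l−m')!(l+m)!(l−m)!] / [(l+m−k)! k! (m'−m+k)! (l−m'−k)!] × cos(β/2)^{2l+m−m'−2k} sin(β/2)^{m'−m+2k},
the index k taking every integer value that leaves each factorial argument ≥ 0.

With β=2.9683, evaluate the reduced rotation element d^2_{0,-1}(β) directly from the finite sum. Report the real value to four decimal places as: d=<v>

d^2_{0,-1}(β=2.9683) via Wigner's sum:
With c≡cos(β/2)=0.086538 and s≡sin(β/2)=0.996249, N=[2·2·1·6]^{1/2}=4.898979
k: max(0,(-1)−(0))=0 … min(2+(-1),2−(0))=1
  k=0: (−1)^1·4.8990/(2)·0.0865^3·0.9962^1 = -0.001581
  k=1: (−1)^2·4.8990/(2)·0.0865^1·0.9962^3 = +0.209597
d^2_{0,-1}(2.9683) = -0.001581 +0.209597 = +0.208016

d=0.2080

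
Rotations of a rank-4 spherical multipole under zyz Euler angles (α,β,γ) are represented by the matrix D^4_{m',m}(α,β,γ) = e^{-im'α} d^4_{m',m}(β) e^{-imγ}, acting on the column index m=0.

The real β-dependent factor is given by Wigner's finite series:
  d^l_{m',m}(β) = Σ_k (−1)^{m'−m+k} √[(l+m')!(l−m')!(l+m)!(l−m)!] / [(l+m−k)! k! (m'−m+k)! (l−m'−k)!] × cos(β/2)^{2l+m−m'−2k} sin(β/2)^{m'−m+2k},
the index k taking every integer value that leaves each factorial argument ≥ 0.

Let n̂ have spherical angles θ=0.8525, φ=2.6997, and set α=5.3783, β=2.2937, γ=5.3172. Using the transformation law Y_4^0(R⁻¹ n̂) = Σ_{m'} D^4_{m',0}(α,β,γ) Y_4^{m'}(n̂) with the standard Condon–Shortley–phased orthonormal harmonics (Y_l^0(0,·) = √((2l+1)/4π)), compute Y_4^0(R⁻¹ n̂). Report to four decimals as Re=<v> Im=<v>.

Need the full column D^4_{m',0} for m'=−4..4 at α=5.3783, β=2.2937, γ=5.3172.
cos(β/2)=0.411361, sin(β/2)=0.911473
d^4_{-4,0}: single k=4 term ⇒ +0.165354;  D = -0.146824+0.076056i
d^4_{-3,0}: k∈[3..4] ⇒ +0.105538 -0.518144 = -0.412606;  D = +0.375570+0.170854i
d^4_{-2,0}: k∈[2..4] ⇒ +0.038190 -0.499983 +0.920510 = +0.458717;  D = -0.108581-0.445680i
d^4_{-1,0}: k∈[1..4] ⇒ +0.008125 -0.239338 +1.175040 -0.961487 = -0.017659;  D = -0.010910+0.013886i
d^4_{0,0}: k∈[0..4] ⇒ +0.000820 -0.064409 +0.711489 -1.552485 +0.476375 = -0.428209;  D = -0.428209+0.000000i
d^4_{1,0}: k∈[0..3] ⇒ -0.008125 +0.239338 -1.175040 +0.961487 = +0.017659;  D = +0.010910+0.013886i
d^4_{2,0}: k∈[0..2] ⇒ +0.038190 -0.499983 +0.920510 = +0.458717;  D = -0.108581+0.445680i
d^4_{3,0}: k∈[0..1] ⇒ -0.105538 +0.518144 = +0.412606;  D = -0.375570+0.170854i
d^4_{4,0}: single k=0 term ⇒ +0.165354;  D = -0.146824-0.076056i
Y_4^{m'}(θ=0.8525,φ=2.6997) and Σ D·Y over m':
  (-0.1468+0.0761i)·(-0.0278+0.1395i)  (+0.3756+0.1709i)·(-0.0853-0.3411i)  (-0.1086-0.4457i)·(+0.2444+0.2979i)  (-0.0109+0.0139i)·(-0.0067-0.0032i)  (-0.4282+0.0000i)·(-0.3626+0.0000i)  (+0.0109+0.0139i)·(+0.0067-0.0032i)  (-0.1086+0.4457i)·(+0.2444-0.2979i)  (-0.3756+0.1709i)·(+0.0853-0.3411i)  (-0.1468-0.0761i)·(-0.0278-0.1395i)
Y_4^0(R⁻¹ n̂) = +0.407382-0.000000i

Re=0.4074 Im=0.0000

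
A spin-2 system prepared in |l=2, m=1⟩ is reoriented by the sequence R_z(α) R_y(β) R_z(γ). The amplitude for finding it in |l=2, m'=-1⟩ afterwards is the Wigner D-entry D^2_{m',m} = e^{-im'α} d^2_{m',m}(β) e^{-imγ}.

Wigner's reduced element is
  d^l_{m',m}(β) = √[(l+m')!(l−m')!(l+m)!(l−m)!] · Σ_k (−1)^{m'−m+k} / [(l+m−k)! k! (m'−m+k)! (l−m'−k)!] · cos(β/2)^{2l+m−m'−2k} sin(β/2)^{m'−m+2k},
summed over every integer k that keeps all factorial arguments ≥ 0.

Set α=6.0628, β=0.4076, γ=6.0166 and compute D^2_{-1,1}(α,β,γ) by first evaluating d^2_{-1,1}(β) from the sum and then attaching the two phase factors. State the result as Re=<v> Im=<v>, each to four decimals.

First d^2_{-1,1}(β=0.4076), then the phase factors e^{-i(-1)α} and e^{-i(1)γ}:
Half-angle: c=0.979305, s=0.202392. N=√(1·6·6·1)=6.000000
k: max(0,(1)−(-1))=2 … min(2+(1),2−(-1))=3
  k=2: (−1)^0·6.0000/(2)·0.9793^2·0.2024^2 = +0.117854
  k=3: (−1)^1·6.0000/(6)·0.9793^0·0.2024^4 = -0.001678
d^2_{-1,1}(0.4076) = +0.117854 -0.001678 = +0.116176
Attach z-rotation phases: D = e^{-i(-1)(6.0628)}·(+0.116176)·e^{-i(1)(6.0166)} = +0.116052+0.005365i

Re=0.1161 Im=0.0054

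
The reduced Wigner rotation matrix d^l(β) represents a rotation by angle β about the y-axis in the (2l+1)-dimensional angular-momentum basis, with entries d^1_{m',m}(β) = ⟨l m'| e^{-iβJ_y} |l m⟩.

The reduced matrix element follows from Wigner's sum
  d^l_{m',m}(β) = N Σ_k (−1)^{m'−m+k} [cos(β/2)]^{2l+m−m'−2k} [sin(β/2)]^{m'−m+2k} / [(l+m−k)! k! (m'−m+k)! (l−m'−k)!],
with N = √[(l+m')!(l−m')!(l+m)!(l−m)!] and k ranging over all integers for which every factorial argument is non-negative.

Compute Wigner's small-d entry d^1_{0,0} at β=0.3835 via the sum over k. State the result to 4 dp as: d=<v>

d^1_{0,0}(β=0.3835) via Wigner's sum:
With c≡cos(β/2)=0.981672 and s≡sin(β/2)=0.190577, N=[1·1·1·1]^{1/2}=1.000000
k∈{0,1} keeps every argument non-negative
  k=0: (−1)^0·1.0000/(1)·0.9817^2·0.1906^0 = +0.963680
  k=1: (−1)^1·1.0000/(1)·0.9817^0·0.1906^2 = -0.036320
d^1_{0,0}(0.3835) = +0.963680 -0.036320 = +0.927361

d=0.9274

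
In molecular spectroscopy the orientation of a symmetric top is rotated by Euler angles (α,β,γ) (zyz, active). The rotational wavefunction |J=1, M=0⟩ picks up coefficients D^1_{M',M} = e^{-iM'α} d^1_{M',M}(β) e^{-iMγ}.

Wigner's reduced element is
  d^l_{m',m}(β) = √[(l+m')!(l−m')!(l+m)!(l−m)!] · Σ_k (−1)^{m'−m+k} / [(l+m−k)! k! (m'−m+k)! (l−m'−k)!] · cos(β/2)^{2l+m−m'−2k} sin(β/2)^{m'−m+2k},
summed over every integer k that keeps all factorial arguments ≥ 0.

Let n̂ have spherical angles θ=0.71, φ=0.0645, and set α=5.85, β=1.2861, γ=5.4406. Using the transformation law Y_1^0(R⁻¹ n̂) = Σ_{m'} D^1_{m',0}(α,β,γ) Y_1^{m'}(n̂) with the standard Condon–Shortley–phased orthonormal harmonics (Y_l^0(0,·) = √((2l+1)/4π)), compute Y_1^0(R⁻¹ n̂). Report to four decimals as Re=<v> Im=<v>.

Re=0.3727 Im=0.0000

Need the full column D^1_{m',0} for m'=−1..1 at α=5.85, β=1.2861, γ=5.4406.
cos(β/2)=0.800271, sin(β/2)=0.599639
d^1_{-1,0}: single k=1 term ⇒ +0.678644;  D = +0.615960-0.284870i
d^1_{0,0}: k∈[0..1] ⇒ +0.640433 -0.359567 = +0.280866;  D = +0.280866+0.000000i
d^1_{1,0}: single k=0 term ⇒ -0.678644;  D = -0.615960-0.284870i
Y_1^{m'}(θ=0.71,φ=0.0645) and Σ D·Y over m':
  (+0.6160-0.2849i)·(+0.2247-0.0145i)  (+0.2809+0.0000i)·(+0.3705+0.0000i)  (-0.6160-0.2849i)·(-0.2247-0.0145i)
Y_1^0(R⁻¹ n̂) = +0.372658+0.000000i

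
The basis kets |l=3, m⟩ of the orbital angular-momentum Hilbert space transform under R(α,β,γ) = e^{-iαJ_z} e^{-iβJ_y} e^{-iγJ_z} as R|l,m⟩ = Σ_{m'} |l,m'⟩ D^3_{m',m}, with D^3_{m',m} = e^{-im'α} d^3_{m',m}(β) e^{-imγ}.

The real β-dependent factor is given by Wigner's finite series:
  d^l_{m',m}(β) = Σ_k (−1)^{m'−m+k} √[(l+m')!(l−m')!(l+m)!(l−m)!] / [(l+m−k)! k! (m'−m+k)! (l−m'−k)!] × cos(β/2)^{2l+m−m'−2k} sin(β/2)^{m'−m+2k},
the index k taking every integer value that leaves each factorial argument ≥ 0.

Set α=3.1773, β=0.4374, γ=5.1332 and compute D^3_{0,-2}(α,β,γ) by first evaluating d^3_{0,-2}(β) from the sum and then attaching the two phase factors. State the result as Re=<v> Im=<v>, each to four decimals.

First d^3_{0,-2}(β=0.4374), then the phase factors e^{-i(0)α} and e^{-i(-2)γ}:
Half-angle: c=0.976180, s=0.216961. N=√(6·6·1·120)=65.726707
The bounds max(0,m−m')=0 and min(l+m,l−m')=1 give 2 terms
  k=0: (−1)^2·65.7267/(12)·0.9762^4·0.2170^2 = +0.234123
  k=1: (−1)^3·65.7267/(12)·0.9762^2·0.2170^4 = -0.011565
d^3_{0,-2}(0.4374) = +0.234123 -0.011565 = +0.222558
Phases: e^{-i·(0)·3.1773}=+1.000000+0.000000i, e^{-i·(-2)·5.1332}=-0.666254-0.745725i ⇒ D=-0.148280-0.165967i

Re=-0.1483 Im=-0.1660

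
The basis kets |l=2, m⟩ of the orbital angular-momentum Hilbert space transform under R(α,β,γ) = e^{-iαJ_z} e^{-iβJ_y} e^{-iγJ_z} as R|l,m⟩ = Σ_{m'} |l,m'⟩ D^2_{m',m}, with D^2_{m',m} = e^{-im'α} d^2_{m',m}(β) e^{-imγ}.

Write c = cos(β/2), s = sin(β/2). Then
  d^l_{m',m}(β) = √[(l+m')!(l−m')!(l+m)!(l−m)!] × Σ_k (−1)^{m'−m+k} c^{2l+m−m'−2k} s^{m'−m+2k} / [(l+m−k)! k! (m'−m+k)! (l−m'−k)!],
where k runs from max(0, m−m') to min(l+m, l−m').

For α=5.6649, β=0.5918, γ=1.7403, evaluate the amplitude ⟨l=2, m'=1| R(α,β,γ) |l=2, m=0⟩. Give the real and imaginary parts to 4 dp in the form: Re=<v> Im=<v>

Re=-0.4621 Im=-0.3287

D^2_{1,0}(5.6649,0.5918,1.7403) = e^{-i·1·5.6649}·d^2_{1,0}(0.5918)·e^{-i·0·1.7403}. Compute d first:
Half-angle: c=0.956540, s=0.291601. N=√(6·1·2·2)=4.898979
k: max(0,(0)−(1))=0 … min(2+(0),2−(1))=1
  k=0: (−1)^1·4.8990/(2)·0.9565^3·0.2916^1 = -0.625135
  k=1: (−1)^2·4.8990/(2)·0.9565^1·0.2916^3 = +0.058096
d^2_{1,0}(0.5918) = -0.625135 +0.058096 = -0.567039
Phases: e^{-i·(1)·5.6649}=+0.814874+0.579639i, e^{-i·(0)·1.7403}=+1.000000+0.000000i ⇒ D=-0.462065-0.328678i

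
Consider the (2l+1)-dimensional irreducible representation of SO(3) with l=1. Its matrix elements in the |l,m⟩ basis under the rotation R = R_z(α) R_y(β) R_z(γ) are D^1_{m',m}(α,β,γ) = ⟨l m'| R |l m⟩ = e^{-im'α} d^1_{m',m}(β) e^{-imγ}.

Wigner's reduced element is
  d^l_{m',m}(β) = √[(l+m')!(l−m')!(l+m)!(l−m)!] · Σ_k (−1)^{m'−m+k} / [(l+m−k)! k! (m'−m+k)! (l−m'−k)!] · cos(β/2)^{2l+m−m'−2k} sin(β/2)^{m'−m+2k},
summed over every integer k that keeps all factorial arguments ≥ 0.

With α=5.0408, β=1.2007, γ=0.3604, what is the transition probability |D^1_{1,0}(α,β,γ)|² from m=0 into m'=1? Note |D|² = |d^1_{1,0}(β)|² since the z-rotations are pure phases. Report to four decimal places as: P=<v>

First d^1_{1,0}(β=1.2007), then the phase factors e^{-i(1)α} and e^{-i(0)γ}:
With c≡cos(β/2)=0.825138 and s≡sin(β/2)=0.564931, N=[2·1·1·1]^{1/2}=1.414214
The bounds max(0,m−m')=0 and min(l+m,l−m')=0 give 1 term
  k=0: (−1)^1·1.4142/(1)·0.8251^1·0.5649^1 = -0.659230
d^1_{1,0}(1.2007) = -0.659230
|D^1_{1,0}|² = |d^1_{1,0}(β)|² = (-0.659230)² = 0.434585 (the z-rotation phases have unit modulus)

P=0.4346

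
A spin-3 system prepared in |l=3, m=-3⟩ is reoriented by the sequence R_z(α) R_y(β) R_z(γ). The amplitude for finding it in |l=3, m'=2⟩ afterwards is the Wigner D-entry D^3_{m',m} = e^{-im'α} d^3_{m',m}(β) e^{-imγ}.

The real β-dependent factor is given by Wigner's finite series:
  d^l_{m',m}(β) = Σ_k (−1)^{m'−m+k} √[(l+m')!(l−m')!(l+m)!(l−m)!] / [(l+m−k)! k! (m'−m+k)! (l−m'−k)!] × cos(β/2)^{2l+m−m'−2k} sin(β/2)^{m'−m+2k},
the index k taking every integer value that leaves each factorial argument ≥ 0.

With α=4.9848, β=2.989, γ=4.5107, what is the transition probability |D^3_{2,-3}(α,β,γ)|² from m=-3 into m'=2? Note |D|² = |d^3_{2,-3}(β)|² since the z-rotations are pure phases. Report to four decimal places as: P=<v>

D^3_{2,-3}(4.9848,2.989,4.5107) = e^{-i·2·4.9848}·d^3_{2,-3}(2.989)·e^{-i·-3·4.5107}. Compute d first:
c=cos(2.989/2)=0.076222, s=sin(2.989/2)=0.997091; N=√[120·1·1·720]=293.938769
The bounds max(0,m−m')=0 and min(l+m,l−m')=0 give 1 term
  k=0: (−1)^5·293.9388/(120)·0.0762^1·0.9971^5 = -0.184006
d^3_{2,-3}(2.989) = -0.184006
|D^3_{2,-3}|² = |d^3_{2,-3}(β)|² = (-0.184006)² = 0.033858 (the z-rotation phases have unit modulus)

P=0.0339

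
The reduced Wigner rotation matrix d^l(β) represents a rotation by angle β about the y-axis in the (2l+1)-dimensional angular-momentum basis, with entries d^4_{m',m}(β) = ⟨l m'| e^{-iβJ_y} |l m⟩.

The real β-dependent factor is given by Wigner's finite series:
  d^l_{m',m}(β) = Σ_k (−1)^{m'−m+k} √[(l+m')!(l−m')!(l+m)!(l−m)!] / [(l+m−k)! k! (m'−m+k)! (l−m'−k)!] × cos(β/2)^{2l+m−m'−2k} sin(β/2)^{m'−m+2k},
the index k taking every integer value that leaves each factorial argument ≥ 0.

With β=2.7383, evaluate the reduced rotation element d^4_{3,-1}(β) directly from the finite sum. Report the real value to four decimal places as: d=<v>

d=-0.2620

d^4_{3,-1}(β=2.7383) via Wigner's sum:
Half-angle: c=0.200283, s=0.979738. N=√(5040·1·6·120)=1904.940944
The bounds max(0,m−m')=0 and min(l+m,l−m')=1 give 2 terms
  k=0: (−1)^4·1904.9409/(144)·0.2003^4·0.9797^4 = +0.019612
  k=1: (−1)^5·1904.9409/(240)·0.2003^2·0.9797^6 = -0.281590
d^4_{3,-1}(2.7383) = +0.019612 -0.281590 = -0.261977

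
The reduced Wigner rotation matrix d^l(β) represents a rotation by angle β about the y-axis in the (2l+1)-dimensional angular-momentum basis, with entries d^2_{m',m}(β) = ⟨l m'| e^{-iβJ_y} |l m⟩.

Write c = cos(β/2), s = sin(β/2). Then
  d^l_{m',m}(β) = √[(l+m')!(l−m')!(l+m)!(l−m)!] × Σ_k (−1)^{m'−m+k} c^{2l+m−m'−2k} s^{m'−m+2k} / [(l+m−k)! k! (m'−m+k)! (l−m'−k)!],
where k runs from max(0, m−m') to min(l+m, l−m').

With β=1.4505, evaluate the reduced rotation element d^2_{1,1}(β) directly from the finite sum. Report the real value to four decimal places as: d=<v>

d=-0.4256

d^2_{1,1}(β=1.4505) via Wigner's sum:
c=cos(1.4505/2)=0.748334, s=sin(1.4505/2)=0.663323; N=√[6·1·6·1]=6.000000
Admissible k: 0..1 (factorial args all ≥0)
  k=0: (−1)^0·6.0000/(6)·0.7483^4·0.6633^0 = +0.313604
  k=1: (−1)^1·6.0000/(2)·0.7483^2·0.6633^2 = -0.739199
d^2_{1,1}(1.4505) = +0.313604 -0.739199 = -0.425595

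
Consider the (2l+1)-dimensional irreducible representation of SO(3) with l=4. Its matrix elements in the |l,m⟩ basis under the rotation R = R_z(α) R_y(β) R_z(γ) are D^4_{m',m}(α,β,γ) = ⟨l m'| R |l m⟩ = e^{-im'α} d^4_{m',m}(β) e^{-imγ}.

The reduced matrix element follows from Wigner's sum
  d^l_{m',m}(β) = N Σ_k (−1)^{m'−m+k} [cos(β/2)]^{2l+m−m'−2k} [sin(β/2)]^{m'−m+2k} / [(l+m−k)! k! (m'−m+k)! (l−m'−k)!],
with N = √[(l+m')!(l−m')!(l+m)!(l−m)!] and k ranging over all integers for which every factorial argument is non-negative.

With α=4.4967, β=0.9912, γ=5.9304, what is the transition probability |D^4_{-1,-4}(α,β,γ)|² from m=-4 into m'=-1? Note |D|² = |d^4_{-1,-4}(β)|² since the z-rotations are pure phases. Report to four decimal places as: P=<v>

First d^4_{-1,-4}(β=0.9912), then the phase factors e^{-i(-1)α} and e^{-i(-4)γ}:
With c≡cos(β/2)=0.879684 and s≡sin(β/2)=0.475560, N=[6·120·1·40320]^{1/2}=5387.986637
Admissible k: 0..0 (factorial args all ≥0)
  k=0: (−1)^3·5387.9866/(720)·0.8797^5·0.4756^3 = -0.423976
d^4_{-1,-4}(0.9912) = -0.423976
|D^4_{-1,-4}|² = |d^4_{-1,-4}(β)|² = (-0.423976)² = 0.179755 (the z-rotation phases have unit modulus)

P=0.1798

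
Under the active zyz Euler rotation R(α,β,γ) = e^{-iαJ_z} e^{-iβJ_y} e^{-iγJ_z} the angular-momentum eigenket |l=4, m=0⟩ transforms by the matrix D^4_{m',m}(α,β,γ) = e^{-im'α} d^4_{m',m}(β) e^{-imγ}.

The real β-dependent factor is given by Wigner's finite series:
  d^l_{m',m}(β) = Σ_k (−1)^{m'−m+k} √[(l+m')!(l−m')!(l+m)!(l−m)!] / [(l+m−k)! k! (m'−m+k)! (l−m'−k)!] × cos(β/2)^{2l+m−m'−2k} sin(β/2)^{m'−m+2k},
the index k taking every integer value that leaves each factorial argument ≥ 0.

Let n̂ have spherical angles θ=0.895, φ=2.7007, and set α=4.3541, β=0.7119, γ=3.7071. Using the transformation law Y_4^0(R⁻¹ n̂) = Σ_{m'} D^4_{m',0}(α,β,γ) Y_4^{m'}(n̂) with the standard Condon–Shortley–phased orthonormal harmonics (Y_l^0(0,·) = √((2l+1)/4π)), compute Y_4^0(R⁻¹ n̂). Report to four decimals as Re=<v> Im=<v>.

Need the full column D^4_{m',0} for m'=−4..4 at α=4.3541, β=0.7119, γ=3.7071.
cos(β/2)=0.937316, sin(β/2)=0.348481
d^4_{-4,0}: single k=4 term ⇒ +0.095238;  D = +0.013067-0.094337i
d^4_{-3,0}: k∈[3..4] ⇒ +0.362269 -0.050075 = +0.312194;  D = +0.274583+0.148557i
d^4_{-2,0}: k∈[2..4] ⇒ +0.781259 -0.287972 +0.014927 = +0.508214;  D = -0.383223+0.333799i
d^4_{-1,0}: k∈[1..4] ⇒ +0.990594 -0.821549 +0.113558 -0.002616 = +0.279988;  D = -0.098184-0.262208i
d^4_{0,0}: k∈[0..4] ⇒ +0.595782 -1.317631 +0.409791 -0.025175 +0.000217 = -0.337015;  D = -0.337015+0.000000i
d^4_{1,0}: k∈[0..3] ⇒ -0.990594 +0.821549 -0.113558 +0.002616 = -0.279988;  D = +0.098184-0.262208i
d^4_{2,0}: k∈[0..2] ⇒ +0.781259 -0.287972 +0.014927 = +0.508214;  D = -0.383223-0.333799i
d^4_{3,0}: k∈[0..1] ⇒ -0.362269 +0.050075 = -0.312194;  D = -0.274583+0.148557i
d^4_{4,0}: single k=0 term ⇒ +0.095238;  D = +0.013067+0.094337i
Y_4^{m'}(θ=0.895,φ=2.7007) and Σ D·Y over m':
  (+0.0131-0.0943i)·(-0.0314+0.1609i)  (+0.2746+0.1486i)·(-0.0913-0.3605i)  (-0.3832+0.3338i)·(+0.2251+0.2733i)  (-0.0982-0.2622i)·(+0.0545+0.0257i)  (-0.3370+0.0000i)·(-0.3575+0.0000i)  (+0.0982-0.2622i)·(-0.0545+0.0257i)  (-0.3832-0.3338i)·(+0.2251-0.2733i)  (-0.2746+0.1486i)·(+0.0913-0.3605i)  (+0.0131+0.0943i)·(-0.0314-0.1609i)
Y_4^0(R⁻¹ n̂) = -0.145242-0.000000i

Re=-0.1452 Im=0.0000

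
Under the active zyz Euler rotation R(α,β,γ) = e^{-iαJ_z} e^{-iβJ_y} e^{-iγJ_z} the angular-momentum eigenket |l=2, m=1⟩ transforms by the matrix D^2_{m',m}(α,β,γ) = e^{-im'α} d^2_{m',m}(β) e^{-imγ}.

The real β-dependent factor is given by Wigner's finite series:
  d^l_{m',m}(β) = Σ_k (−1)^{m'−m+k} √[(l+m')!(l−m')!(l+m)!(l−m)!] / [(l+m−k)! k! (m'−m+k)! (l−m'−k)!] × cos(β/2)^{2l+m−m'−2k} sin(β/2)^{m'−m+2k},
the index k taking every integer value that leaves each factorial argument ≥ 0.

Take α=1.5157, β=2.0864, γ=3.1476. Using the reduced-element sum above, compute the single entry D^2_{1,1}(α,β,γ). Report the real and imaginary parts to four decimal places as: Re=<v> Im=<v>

D^2_{1,1}(1.5157,2.0864,3.1476) = e^{-i·1·1.5157}·d^2_{1,1}(2.0864)·e^{-i·1·3.1476}. Compute d first:
Half-angle: c=0.503458, s=0.864020. N=√(6·1·6·1)=6.000000
k∈{0,1} keeps every argument non-negative
  k=0: (−1)^0·6.0000/(6)·0.5035^4·0.8640^0 = +0.064247
  k=1: (−1)^1·6.0000/(2)·0.5035^2·0.8640^2 = -0.567669
d^2_{1,1}(2.0864) = +0.064247 -0.567669 = -0.503422
D = (+0.055068-0.998483i)·(-0.503422)·(-0.999982+0.006007i) = +0.024703-0.502815i

Re=0.0247 Im=-0.5028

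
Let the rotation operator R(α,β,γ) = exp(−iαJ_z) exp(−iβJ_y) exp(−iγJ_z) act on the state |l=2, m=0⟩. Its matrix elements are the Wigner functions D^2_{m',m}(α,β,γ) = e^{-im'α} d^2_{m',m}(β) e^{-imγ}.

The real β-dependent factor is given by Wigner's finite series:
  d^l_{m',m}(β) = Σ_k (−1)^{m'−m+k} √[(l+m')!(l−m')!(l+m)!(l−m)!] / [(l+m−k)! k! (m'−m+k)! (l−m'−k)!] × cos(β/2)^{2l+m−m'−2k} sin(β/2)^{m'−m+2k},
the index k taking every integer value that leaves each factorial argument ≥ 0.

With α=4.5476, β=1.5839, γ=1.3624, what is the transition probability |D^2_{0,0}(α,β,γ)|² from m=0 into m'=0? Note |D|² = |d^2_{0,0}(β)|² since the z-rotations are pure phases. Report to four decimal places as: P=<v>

Split into d^2_{0,0}(β=1.5839) × two z-phases.
c=cos(1.5839/2)=0.702459, s=sin(1.5839/2)=0.711724; N=√[2·2·2·2]=4.000000
k: max(0,(0)−(0))=0 … min(2+(0),2−(0))=2
  k=0: (−1)^0·4.0000/(4)·0.7025^4·0.7117^0 = +0.243491
  k=1: (−1)^1·4.0000/(1)·0.7025^2·0.7117^2 = -0.999828
  k=2: (−1)^2·4.0000/(4)·0.7025^0·0.7117^4 = +0.256595
d^2_{0,0}(1.5839) = +0.243491 -0.999828 +0.256595 = -0.499742
|D^2_{0,0}|² = |d^2_{0,0}(β)|² = (-0.499742)² = 0.249743 (the z-rotation phases have unit modulus)

P=0.2497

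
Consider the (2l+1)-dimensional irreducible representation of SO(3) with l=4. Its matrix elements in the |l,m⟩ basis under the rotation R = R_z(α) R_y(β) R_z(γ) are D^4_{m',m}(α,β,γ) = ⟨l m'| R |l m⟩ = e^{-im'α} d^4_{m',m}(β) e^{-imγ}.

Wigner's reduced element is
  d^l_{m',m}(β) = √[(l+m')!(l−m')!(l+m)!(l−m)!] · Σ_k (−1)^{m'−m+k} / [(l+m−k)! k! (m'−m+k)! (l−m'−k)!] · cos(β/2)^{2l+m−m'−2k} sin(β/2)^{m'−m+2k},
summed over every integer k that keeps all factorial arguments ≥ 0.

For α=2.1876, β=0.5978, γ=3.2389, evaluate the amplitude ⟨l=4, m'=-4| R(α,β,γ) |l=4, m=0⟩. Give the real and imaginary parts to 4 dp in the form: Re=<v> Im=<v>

D^4_{-4,0}(2.1876,0.5978,3.2389) = e^{-i·-4·2.1876}·d^4_{-4,0}(0.5978)·e^{-i·0·3.2389}. Compute d first:
With c≡cos(β/2)=0.955661 and s≡sin(β/2)=0.294469, N=[1·40320·24·24]^{1/2}=4819.161753
Admissible k: 4..4 (factorial args all ≥0)
  k=4: (−1)^0·4819.1618/(576)·0.9557^4·0.2945^4 = +0.052472
d^4_{-4,0}(0.5978) = +0.052472
Phases: e^{-i·(-4)·2.1876}=-0.781096+0.624412i, e^{-i·(0)·3.2389}=+1.000000+0.000000i ⇒ D=-0.040985+0.032764i

Re=-0.0410 Im=0.0328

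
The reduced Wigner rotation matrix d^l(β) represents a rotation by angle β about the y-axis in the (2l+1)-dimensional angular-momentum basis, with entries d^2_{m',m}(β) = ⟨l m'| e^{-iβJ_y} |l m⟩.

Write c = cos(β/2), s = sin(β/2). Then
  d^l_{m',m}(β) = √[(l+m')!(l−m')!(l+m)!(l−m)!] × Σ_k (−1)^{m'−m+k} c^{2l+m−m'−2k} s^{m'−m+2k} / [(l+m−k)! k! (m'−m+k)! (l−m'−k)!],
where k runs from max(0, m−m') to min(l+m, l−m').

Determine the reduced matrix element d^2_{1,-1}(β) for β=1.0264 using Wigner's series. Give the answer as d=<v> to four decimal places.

d=0.4907

d^2_{1,-1}(β=1.0264) via Wigner's sum:
Half-angle: c=0.871178, s=0.490968. N=√(6·1·1·6)=6.000000
k: max(0,(-1)−(1))=0 … min(2+(-1),2−(1))=1
  k=0: (−1)^2·6.0000/(2)·0.8712^2·0.4910^2 = +0.548833
  k=1: (−1)^3·6.0000/(6)·0.8712^0·0.4910^4 = -0.058105
d^2_{1,-1}(1.0264) = +0.548833 -0.058105 = +0.490729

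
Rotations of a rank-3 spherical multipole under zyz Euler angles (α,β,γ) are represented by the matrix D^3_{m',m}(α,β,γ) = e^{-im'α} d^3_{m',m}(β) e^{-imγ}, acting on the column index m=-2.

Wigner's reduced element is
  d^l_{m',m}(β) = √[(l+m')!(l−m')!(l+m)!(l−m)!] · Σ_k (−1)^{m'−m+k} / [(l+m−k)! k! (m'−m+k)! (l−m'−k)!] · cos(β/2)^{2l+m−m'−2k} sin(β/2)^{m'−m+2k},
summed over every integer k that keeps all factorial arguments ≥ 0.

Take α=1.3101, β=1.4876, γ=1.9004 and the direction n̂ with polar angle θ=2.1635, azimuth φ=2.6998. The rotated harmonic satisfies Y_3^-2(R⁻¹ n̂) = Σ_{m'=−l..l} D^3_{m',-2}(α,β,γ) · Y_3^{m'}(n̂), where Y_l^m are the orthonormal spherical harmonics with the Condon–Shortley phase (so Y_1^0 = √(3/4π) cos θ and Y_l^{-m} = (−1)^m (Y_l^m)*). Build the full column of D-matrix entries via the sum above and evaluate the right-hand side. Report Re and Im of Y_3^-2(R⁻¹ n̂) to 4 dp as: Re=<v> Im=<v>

Need the full column D^3_{m',-2} for m'=−3..3 at α=1.3101, β=1.4876, γ=1.9004.
cos(β/2)=0.735901, sin(β/2)=0.677089
d^3_{-3,-2}: single k=1 term ⇒ +0.357947;  D = +0.043874+0.355248i
d^3_{-2,-2}: k∈[0..1] ⇒ +0.158824 -0.672263 = -0.513439;  D = -0.508571-0.070536i
d^3_{-1,-2}: k∈[0..1] ⇒ -0.462107 +0.782394 = +0.320287;  D = +0.124286-0.295190i
d^3_{0,-2}: k∈[0..1] ⇒ +0.736427 -0.623423 = +0.113004;  D = -0.089327-0.069214i
d^3_{1,-2}: k∈[0..1] ⇒ -0.782394 +0.331168 = -0.451226;  D = +0.358970-0.273396i
d^3_{2,-2}: k∈[0..1] ⇒ +0.569105 -0.096355 = +0.472750;  D = +0.179820+0.437215i
d^3_{3,-2}: single k=0 term ⇒ -0.256522;  D = -0.254374+0.033127i
Y_3^{m'}(θ=2.1635,φ=2.6998) and Σ D·Y over m':
  (+0.0439+0.3552i)·(-0.0578-0.2309i)  (-0.5086-0.0705i)·(-0.2492-0.3036i)  (+0.1243-0.2952i)·(-0.1357-0.0642i)  (-0.0893-0.0692i)·(+0.3001+0.0000i)  (+0.3590-0.2734i)·(+0.1357-0.0642i)  (+0.1798+0.4372i)·(-0.2492+0.3036i)  (-0.2544+0.0331i)·(+0.0578-0.2309i)
Y_3^-2(R⁻¹ n̂) = -0.031263+0.098775i

Re=-0.0313 Im=0.0988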